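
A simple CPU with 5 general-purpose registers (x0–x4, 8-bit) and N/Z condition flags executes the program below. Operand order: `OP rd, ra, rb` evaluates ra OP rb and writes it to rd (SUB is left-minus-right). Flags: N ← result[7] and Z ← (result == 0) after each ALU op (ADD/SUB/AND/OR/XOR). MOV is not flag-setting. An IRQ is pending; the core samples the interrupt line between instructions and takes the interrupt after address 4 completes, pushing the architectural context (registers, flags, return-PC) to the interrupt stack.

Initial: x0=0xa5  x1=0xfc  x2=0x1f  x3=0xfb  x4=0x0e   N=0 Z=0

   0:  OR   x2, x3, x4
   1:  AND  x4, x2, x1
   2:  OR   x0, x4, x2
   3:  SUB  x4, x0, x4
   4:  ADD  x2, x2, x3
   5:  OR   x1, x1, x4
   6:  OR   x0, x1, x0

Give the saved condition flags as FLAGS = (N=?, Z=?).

FLAGS = (N=1, Z=0)

after  0: x0=0xa5 x1=0xfc x2=0xff x3=0xfb x4=0x0e  N=1 Z=0
after  1: x0=0xa5 x1=0xfc x2=0xff x3=0xfb x4=0xfc  N=1 Z=0
after  2: x0=0xff x1=0xfc x2=0xff x3=0xfb x4=0xfc  N=1 Z=0
after  3: x0=0xff x1=0xfc x2=0xff x3=0xfb x4=0x03  N=0 Z=0
after  4: x0=0xff x1=0xfc x2=0xfa x3=0xfb x4=0x03  N=1 Z=0
-- IRQ taken; context saved, return-PC = 5 --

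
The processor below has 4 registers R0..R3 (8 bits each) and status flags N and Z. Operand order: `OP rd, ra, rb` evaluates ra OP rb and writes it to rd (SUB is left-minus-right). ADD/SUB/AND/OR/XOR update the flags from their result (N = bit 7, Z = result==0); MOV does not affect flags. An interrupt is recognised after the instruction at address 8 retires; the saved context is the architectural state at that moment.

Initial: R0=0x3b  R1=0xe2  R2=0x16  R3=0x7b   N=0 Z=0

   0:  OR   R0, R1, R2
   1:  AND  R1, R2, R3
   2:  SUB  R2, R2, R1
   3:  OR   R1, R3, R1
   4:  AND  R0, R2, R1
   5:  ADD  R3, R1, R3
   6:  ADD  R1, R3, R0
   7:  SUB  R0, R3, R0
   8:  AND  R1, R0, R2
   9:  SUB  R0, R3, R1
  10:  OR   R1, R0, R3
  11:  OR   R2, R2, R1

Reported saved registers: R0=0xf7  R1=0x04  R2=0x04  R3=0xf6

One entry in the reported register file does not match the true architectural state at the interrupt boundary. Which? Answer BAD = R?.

BAD = R0

after  0: R0=0xf6 R1=0xe2 R2=0x16 R3=0x7b  N=1 Z=0
after  1: R0=0xf6 R1=0x12 R2=0x16 R3=0x7b  N=0 Z=0
after  2: R0=0xf6 R1=0x12 R2=0x04 R3=0x7b  N=0 Z=0
after  3: R0=0xf6 R1=0x7b R2=0x04 R3=0x7b  N=0 Z=0
after  4: R0=0x00 R1=0x7b R2=0x04 R3=0x7b  N=0 Z=1
after  5: R0=0x00 R1=0x7b R2=0x04 R3=0xf6  N=1 Z=0
after  6: R0=0x00 R1=0xf6 R2=0x04 R3=0xf6  N=1 Z=0
after  7: R0=0xf6 R1=0xf6 R2=0x04 R3=0xf6  N=1 Z=0
after  8: R0=0xf6 R1=0x04 R2=0x04 R3=0xf6  N=0 Z=0
-- IRQ taken; context saved, return-PC = 9 --
mismatch: R0: reported 0xf7 vs actual 0xf6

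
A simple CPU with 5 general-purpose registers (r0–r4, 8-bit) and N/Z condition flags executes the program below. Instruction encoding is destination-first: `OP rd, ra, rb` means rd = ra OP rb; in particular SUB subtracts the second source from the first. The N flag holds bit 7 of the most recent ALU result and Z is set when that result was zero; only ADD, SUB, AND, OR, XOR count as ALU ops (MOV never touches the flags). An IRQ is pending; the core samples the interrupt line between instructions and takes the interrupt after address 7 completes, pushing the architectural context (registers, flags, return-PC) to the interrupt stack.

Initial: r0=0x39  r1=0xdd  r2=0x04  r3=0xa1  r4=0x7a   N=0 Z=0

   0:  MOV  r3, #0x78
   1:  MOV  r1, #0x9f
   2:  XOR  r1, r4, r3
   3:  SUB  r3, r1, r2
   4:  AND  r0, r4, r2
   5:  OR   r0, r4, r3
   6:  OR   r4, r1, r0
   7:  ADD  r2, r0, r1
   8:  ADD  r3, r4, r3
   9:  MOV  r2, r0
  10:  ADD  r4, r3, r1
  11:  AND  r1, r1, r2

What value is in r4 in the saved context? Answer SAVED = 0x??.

after  0: r0=0x39 r1=0xdd r2=0x04 r3=0x78 r4=0x7a  N=0 Z=0
after  1: r0=0x39 r1=0x9f r2=0x04 r3=0x78 r4=0x7a  N=0 Z=0
after  2: r0=0x39 r1=0x02 r2=0x04 r3=0x78 r4=0x7a  N=0 Z=0
after  3: r0=0x39 r1=0x02 r2=0x04 r3=0xfe r4=0x7a  N=1 Z=0
after  4: r0=0x00 r1=0x02 r2=0x04 r3=0xfe r4=0x7a  N=0 Z=1
after  5: r0=0xfe r1=0x02 r2=0x04 r3=0xfe r4=0x7a  N=1 Z=0
after  6: r0=0xfe r1=0x02 r2=0x04 r3=0xfe r4=0xfe  N=1 Z=0
after  7: r0=0xfe r1=0x02 r2=0x00 r3=0xfe r4=0xfe  N=0 Z=1
-- IRQ taken; context saved, return-PC = 8 --

SAVED = 0xfe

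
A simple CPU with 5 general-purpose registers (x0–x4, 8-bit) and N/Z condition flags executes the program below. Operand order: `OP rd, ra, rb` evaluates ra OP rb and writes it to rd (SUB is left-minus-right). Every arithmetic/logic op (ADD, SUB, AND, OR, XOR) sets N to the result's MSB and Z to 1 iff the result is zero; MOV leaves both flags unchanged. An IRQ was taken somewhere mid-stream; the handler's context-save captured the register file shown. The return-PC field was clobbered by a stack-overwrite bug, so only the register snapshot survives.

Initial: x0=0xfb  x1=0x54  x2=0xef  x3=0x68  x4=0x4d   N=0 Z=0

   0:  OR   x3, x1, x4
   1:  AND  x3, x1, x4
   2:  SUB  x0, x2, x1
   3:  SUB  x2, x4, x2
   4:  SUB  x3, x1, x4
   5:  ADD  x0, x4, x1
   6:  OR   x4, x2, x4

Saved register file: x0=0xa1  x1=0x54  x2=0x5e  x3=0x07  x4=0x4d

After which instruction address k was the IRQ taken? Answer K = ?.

K = 5

after  0: x0=0xfb x1=0x54 x2=0xef x3=0x5d x4=0x4d  N=0 Z=0
after  1: x0=0xfb x1=0x54 x2=0xef x3=0x44 x4=0x4d  N=0 Z=0
after  2: x0=0x9b x1=0x54 x2=0xef x3=0x44 x4=0x4d  N=1 Z=0
after  3: x0=0x9b x1=0x54 x2=0x5e x3=0x44 x4=0x4d  N=0 Z=0
after  4: x0=0x9b x1=0x54 x2=0x5e x3=0x07 x4=0x4d  N=0 Z=0
after  5: x0=0xa1 x1=0x54 x2=0x5e x3=0x07 x4=0x4d  N=1 Z=0
-- IRQ taken; context saved, return-PC = 6 --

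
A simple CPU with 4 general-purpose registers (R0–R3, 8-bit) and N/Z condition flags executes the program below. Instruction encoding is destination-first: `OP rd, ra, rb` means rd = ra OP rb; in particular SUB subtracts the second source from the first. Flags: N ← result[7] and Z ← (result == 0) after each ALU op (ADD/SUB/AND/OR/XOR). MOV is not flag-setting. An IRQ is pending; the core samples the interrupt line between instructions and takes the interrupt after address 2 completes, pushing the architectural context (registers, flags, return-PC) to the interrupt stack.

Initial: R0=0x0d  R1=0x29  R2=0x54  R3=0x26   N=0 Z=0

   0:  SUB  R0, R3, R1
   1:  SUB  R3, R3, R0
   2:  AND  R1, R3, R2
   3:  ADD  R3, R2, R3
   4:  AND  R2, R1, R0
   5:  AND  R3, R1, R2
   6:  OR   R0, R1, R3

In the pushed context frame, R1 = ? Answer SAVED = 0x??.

SAVED = 0x00

after  0: R0=0xfd R1=0x29 R2=0x54 R3=0x26  N=1 Z=0
after  1: R0=0xfd R1=0x29 R2=0x54 R3=0x29  N=0 Z=0
after  2: R0=0xfd R1=0x00 R2=0x54 R3=0x29  N=0 Z=1
-- IRQ taken; context saved, return-PC = 3 --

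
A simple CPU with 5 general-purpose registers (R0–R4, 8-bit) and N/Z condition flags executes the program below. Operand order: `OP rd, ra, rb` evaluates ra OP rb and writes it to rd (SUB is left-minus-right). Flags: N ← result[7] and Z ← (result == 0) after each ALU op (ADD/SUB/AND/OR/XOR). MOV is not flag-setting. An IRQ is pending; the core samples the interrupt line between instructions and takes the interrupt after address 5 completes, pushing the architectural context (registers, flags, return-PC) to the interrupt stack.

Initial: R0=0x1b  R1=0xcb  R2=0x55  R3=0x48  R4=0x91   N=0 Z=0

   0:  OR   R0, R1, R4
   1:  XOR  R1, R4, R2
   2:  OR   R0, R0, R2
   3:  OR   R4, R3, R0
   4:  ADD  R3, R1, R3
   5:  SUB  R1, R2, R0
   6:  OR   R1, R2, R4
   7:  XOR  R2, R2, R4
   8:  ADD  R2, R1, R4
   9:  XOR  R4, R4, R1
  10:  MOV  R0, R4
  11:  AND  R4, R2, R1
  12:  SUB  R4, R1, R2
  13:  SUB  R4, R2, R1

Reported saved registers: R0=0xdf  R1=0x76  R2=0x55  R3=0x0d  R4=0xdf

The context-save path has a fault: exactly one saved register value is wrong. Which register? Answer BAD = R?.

BAD = R3

after  0: R0=0xdb R1=0xcb R2=0x55 R3=0x48 R4=0x91  N=1 Z=0
after  1: R0=0xdb R1=0xc4 R2=0x55 R3=0x48 R4=0x91  N=1 Z=0
after  2: R0=0xdf R1=0xc4 R2=0x55 R3=0x48 R4=0x91  N=1 Z=0
after  3: R0=0xdf R1=0xc4 R2=0x55 R3=0x48 R4=0xdf  N=1 Z=0
after  4: R0=0xdf R1=0xc4 R2=0x55 R3=0x0c R4=0xdf  N=0 Z=0
after  5: R0=0xdf R1=0x76 R2=0x55 R3=0x0c R4=0xdf  N=0 Z=0
-- IRQ taken; context saved, return-PC = 6 --
mismatch: R3: reported 0x0d vs actual 0x0c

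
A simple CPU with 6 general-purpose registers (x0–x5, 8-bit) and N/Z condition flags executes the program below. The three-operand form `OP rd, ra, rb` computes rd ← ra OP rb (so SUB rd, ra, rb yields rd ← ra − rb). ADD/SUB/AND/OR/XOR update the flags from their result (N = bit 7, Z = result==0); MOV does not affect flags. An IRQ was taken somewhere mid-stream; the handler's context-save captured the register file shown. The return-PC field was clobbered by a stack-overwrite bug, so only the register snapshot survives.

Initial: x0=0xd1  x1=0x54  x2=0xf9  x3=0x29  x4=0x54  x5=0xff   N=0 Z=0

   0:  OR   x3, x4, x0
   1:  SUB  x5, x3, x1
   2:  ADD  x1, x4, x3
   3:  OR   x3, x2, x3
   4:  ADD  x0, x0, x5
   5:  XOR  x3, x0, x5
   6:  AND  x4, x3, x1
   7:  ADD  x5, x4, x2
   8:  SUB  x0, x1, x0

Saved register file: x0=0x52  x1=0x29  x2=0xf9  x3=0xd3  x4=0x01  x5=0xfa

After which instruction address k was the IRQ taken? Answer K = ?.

K = 7

after  0: x0=0xd1 x1=0x54 x2=0xf9 x3=0xd5 x4=0x54 x5=0xff  N=1 Z=0
after  1: x0=0xd1 x1=0x54 x2=0xf9 x3=0xd5 x4=0x54 x5=0x81  N=1 Z=0
after  2: x0=0xd1 x1=0x29 x2=0xf9 x3=0xd5 x4=0x54 x5=0x81  N=0 Z=0
after  3: x0=0xd1 x1=0x29 x2=0xf9 x3=0xfd x4=0x54 x5=0x81  N=1 Z=0
after  4: x0=0x52 x1=0x29 x2=0xf9 x3=0xfd x4=0x54 x5=0x81  N=0 Z=0
after  5: x0=0x52 x1=0x29 x2=0xf9 x3=0xd3 x4=0x54 x5=0x81  N=1 Z=0
after  6: x0=0x52 x1=0x29 x2=0xf9 x3=0xd3 x4=0x01 x5=0x81  N=0 Z=0
after  7: x0=0x52 x1=0x29 x2=0xf9 x3=0xd3 x4=0x01 x5=0xfa  N=1 Z=0
-- IRQ taken; context saved, return-PC = 8 --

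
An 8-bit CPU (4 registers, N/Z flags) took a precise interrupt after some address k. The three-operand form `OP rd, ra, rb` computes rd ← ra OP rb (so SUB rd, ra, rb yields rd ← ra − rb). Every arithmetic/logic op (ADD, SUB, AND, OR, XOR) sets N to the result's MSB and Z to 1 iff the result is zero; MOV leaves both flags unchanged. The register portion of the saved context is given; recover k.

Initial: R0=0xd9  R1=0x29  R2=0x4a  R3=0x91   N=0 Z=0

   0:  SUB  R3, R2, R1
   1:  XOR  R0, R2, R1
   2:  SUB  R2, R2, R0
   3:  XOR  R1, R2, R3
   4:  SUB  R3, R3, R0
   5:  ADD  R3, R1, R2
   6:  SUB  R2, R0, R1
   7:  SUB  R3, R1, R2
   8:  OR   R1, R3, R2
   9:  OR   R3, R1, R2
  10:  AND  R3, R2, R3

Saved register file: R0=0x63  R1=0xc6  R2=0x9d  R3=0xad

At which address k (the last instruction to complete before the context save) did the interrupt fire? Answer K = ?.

K = 6

after  0: R0=0xd9 R1=0x29 R2=0x4a R3=0x21  N=0 Z=0
after  1: R0=0x63 R1=0x29 R2=0x4a R3=0x21  N=0 Z=0
after  2: R0=0x63 R1=0x29 R2=0xe7 R3=0x21  N=1 Z=0
after  3: R0=0x63 R1=0xc6 R2=0xe7 R3=0x21  N=1 Z=0
after  4: R0=0x63 R1=0xc6 R2=0xe7 R3=0xbe  N=1 Z=0
after  5: R0=0x63 R1=0xc6 R2=0xe7 R3=0xad  N=1 Z=0
after  6: R0=0x63 R1=0xc6 R2=0x9d R3=0xad  N=1 Z=0
-- IRQ taken; context saved, return-PC = 7 --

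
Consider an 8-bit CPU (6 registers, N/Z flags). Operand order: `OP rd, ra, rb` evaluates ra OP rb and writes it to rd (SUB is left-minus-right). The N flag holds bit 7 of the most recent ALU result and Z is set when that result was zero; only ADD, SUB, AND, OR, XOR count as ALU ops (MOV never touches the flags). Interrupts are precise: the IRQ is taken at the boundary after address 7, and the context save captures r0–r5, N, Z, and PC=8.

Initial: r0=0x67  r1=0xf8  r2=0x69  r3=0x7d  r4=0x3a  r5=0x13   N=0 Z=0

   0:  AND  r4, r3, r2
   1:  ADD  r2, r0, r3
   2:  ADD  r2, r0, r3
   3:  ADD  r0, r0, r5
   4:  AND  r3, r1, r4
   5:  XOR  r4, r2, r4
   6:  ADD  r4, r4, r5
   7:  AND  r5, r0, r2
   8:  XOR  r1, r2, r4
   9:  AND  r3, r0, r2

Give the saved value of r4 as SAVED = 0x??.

SAVED = 0xa0

after  0: r0=0x67 r1=0xf8 r2=0x69 r3=0x7d r4=0x69 r5=0x13  N=0 Z=0
after  1: r0=0x67 r1=0xf8 r2=0xe4 r3=0x7d r4=0x69 r5=0x13  N=1 Z=0
after  2: r0=0x67 r1=0xf8 r2=0xe4 r3=0x7d r4=0x69 r5=0x13  N=1 Z=0
after  3: r0=0x7a r1=0xf8 r2=0xe4 r3=0x7d r4=0x69 r5=0x13  N=0 Z=0
after  4: r0=0x7a r1=0xf8 r2=0xe4 r3=0x68 r4=0x69 r5=0x13  N=0 Z=0
after  5: r0=0x7a r1=0xf8 r2=0xe4 r3=0x68 r4=0x8d r5=0x13  N=1 Z=0
after  6: r0=0x7a r1=0xf8 r2=0xe4 r3=0x68 r4=0xa0 r5=0x13  N=1 Z=0
after  7: r0=0x7a r1=0xf8 r2=0xe4 r3=0x68 r4=0xa0 r5=0x60  N=0 Z=0
-- IRQ taken; context saved, return-PC = 8 --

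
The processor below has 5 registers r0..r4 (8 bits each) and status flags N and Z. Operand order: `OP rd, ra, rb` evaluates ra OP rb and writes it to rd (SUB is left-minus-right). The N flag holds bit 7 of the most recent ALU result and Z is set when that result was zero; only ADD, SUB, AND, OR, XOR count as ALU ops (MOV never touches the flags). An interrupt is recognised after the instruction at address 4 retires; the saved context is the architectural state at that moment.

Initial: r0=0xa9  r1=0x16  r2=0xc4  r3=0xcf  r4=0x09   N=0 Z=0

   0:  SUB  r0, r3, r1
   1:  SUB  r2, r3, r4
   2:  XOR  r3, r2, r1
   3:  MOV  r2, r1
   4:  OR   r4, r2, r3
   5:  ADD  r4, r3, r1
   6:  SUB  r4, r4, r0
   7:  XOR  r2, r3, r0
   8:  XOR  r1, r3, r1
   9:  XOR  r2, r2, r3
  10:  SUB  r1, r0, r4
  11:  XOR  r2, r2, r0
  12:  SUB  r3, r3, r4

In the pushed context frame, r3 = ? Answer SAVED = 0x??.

SAVED = 0xd0

after  0: r0=0xb9 r1=0x16 r2=0xc4 r3=0xcf r4=0x09  N=1 Z=0
after  1: r0=0xb9 r1=0x16 r2=0xc6 r3=0xcf r4=0x09  N=1 Z=0
after  2: r0=0xb9 r1=0x16 r2=0xc6 r3=0xd0 r4=0x09  N=1 Z=0
after  3: r0=0xb9 r1=0x16 r2=0x16 r3=0xd0 r4=0x09  N=1 Z=0
after  4: r0=0xb9 r1=0x16 r2=0x16 r3=0xd0 r4=0xd6  N=1 Z=0
-- IRQ taken; context saved, return-PC = 5 --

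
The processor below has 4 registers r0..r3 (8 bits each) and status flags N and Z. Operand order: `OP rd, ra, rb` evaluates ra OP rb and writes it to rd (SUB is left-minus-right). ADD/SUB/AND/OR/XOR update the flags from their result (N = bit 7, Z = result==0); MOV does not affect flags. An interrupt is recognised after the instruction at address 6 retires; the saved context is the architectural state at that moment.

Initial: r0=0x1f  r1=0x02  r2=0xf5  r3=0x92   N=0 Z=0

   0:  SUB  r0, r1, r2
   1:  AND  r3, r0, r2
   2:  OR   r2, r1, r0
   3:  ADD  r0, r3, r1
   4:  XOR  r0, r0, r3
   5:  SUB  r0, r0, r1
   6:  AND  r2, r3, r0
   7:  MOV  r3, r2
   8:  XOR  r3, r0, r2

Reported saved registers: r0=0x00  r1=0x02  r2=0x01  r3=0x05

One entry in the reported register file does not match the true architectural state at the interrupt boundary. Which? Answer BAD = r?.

BAD = r2

after  0: r0=0x0d r1=0x02 r2=0xf5 r3=0x92  N=0 Z=0
after  1: r0=0x0d r1=0x02 r2=0xf5 r3=0x05  N=0 Z=0
after  2: r0=0x0d r1=0x02 r2=0x0f r3=0x05  N=0 Z=0
after  3: r0=0x07 r1=0x02 r2=0x0f r3=0x05  N=0 Z=0
after  4: r0=0x02 r1=0x02 r2=0x0f r3=0x05  N=0 Z=0
after  5: r0=0x00 r1=0x02 r2=0x0f r3=0x05  N=0 Z=1
after  6: r0=0x00 r1=0x02 r2=0x00 r3=0x05  N=0 Z=1
-- IRQ taken; context saved, return-PC = 7 --
mismatch: r2: reported 0x01 vs actual 0x00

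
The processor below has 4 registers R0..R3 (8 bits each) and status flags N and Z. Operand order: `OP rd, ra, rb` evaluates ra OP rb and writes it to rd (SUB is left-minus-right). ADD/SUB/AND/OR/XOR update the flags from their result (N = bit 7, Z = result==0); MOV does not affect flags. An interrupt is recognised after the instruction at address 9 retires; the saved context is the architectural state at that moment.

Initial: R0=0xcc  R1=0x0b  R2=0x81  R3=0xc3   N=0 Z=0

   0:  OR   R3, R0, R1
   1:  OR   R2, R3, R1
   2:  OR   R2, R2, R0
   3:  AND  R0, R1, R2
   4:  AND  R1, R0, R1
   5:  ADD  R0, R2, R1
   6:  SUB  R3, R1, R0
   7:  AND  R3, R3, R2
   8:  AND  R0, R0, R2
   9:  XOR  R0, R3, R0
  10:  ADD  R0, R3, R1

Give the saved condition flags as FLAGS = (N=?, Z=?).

FLAGS = (N=1, Z=0)

after  0: R0=0xcc R1=0x0b R2=0x81 R3=0xcf  N=1 Z=0
after  1: R0=0xcc R1=0x0b R2=0xcf R3=0xcf  N=1 Z=0
after  2: R0=0xcc R1=0x0b R2=0xcf R3=0xcf  N=1 Z=0
after  3: R0=0x0b R1=0x0b R2=0xcf R3=0xcf  N=0 Z=0
after  4: R0=0x0b R1=0x0b R2=0xcf R3=0xcf  N=0 Z=0
after  5: R0=0xda R1=0x0b R2=0xcf R3=0xcf  N=1 Z=0
after  6: R0=0xda R1=0x0b R2=0xcf R3=0x31  N=0 Z=0
after  7: R0=0xda R1=0x0b R2=0xcf R3=0x01  N=0 Z=0
after  8: R0=0xca R1=0x0b R2=0xcf R3=0x01  N=1 Z=0
after  9: R0=0xcb R1=0x0b R2=0xcf R3=0x01  N=1 Z=0
-- IRQ taken; context saved, return-PC = 10 --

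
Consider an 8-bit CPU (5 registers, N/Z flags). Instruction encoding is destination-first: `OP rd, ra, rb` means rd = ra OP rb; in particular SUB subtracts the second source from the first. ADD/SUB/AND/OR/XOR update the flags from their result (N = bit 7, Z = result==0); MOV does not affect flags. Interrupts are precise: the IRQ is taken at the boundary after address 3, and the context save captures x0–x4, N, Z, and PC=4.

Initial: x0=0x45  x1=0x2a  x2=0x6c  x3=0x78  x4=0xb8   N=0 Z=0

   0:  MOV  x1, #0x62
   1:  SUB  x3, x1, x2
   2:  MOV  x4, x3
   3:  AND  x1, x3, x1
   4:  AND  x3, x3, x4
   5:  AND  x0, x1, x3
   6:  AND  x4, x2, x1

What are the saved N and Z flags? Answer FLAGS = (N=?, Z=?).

after  0: x0=0x45 x1=0x62 x2=0x6c x3=0x78 x4=0xb8  N=0 Z=0
after  1: x0=0x45 x1=0x62 x2=0x6c x3=0xf6 x4=0xb8  N=1 Z=0
after  2: x0=0x45 x1=0x62 x2=0x6c x3=0xf6 x4=0xf6  N=1 Z=0
after  3: x0=0x45 x1=0x62 x2=0x6c x3=0xf6 x4=0xf6  N=0 Z=0
-- IRQ taken; context saved, return-PC = 4 --

FLAGS = (N=0, Z=0)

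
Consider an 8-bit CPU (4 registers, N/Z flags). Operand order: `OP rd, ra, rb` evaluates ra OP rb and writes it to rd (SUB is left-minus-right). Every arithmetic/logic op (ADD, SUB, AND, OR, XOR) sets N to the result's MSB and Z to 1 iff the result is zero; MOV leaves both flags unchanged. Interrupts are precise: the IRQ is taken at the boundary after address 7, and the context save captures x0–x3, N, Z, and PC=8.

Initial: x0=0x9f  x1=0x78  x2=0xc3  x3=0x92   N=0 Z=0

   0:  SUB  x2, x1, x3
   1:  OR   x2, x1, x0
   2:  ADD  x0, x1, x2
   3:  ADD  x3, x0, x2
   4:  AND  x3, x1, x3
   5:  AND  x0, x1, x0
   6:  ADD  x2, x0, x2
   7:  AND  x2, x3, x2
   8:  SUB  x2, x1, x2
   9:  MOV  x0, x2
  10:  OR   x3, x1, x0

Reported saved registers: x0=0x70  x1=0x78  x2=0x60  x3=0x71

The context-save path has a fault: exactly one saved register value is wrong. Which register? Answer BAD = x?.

after  0: x0=0x9f x1=0x78 x2=0xe6 x3=0x92  N=1 Z=0
after  1: x0=0x9f x1=0x78 x2=0xff x3=0x92  N=1 Z=0
after  2: x0=0x77 x1=0x78 x2=0xff x3=0x92  N=0 Z=0
after  3: x0=0x77 x1=0x78 x2=0xff x3=0x76  N=0 Z=0
after  4: x0=0x77 x1=0x78 x2=0xff x3=0x70  N=0 Z=0
after  5: x0=0x70 x1=0x78 x2=0xff x3=0x70  N=0 Z=0
after  6: x0=0x70 x1=0x78 x2=0x6f x3=0x70  N=0 Z=0
after  7: x0=0x70 x1=0x78 x2=0x60 x3=0x70  N=0 Z=0
-- IRQ taken; context saved, return-PC = 8 --
mismatch: x3: reported 0x71 vs actual 0x70

BAD = x3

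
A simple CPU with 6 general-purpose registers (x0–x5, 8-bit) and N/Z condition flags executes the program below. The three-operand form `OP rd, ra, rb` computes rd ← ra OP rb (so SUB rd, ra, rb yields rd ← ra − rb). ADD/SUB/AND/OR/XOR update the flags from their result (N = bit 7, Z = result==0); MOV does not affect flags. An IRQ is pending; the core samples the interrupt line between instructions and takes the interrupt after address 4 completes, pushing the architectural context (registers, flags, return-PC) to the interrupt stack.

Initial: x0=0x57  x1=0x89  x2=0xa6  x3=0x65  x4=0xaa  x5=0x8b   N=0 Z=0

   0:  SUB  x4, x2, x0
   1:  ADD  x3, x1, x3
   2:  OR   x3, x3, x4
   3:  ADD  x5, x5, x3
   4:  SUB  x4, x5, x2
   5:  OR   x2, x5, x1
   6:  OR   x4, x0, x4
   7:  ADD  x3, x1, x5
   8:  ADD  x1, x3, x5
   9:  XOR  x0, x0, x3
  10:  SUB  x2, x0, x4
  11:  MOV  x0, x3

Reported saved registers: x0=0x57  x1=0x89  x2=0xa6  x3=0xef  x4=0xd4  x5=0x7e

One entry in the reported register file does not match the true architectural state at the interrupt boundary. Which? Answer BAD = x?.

BAD = x5

after  0: x0=0x57 x1=0x89 x2=0xa6 x3=0x65 x4=0x4f x5=0x8b  N=0 Z=0
after  1: x0=0x57 x1=0x89 x2=0xa6 x3=0xee x4=0x4f x5=0x8b  N=1 Z=0
after  2: x0=0x57 x1=0x89 x2=0xa6 x3=0xef x4=0x4f x5=0x8b  N=1 Z=0
after  3: x0=0x57 x1=0x89 x2=0xa6 x3=0xef x4=0x4f x5=0x7a  N=0 Z=0
after  4: x0=0x57 x1=0x89 x2=0xa6 x3=0xef x4=0xd4 x5=0x7a  N=1 Z=0
-- IRQ taken; context saved, return-PC = 5 --
mismatch: x5: reported 0x7e vs actual 0x7a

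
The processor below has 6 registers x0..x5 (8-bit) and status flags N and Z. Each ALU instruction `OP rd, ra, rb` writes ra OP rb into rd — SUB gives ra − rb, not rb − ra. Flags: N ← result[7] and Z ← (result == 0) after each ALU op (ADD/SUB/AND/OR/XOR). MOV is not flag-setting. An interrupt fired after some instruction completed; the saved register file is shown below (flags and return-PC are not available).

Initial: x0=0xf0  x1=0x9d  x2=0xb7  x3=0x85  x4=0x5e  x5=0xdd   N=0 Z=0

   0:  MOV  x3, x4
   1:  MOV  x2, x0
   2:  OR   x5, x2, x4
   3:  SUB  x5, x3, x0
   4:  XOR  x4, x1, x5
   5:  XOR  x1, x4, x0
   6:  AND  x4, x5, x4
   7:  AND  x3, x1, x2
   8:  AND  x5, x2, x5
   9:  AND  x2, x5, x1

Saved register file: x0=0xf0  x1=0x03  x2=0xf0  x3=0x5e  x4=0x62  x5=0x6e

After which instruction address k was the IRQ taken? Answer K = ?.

K = 6

after  0: x0=0xf0 x1=0x9d x2=0xb7 x3=0x5e x4=0x5e x5=0xdd  N=0 Z=0
after  1: x0=0xf0 x1=0x9d x2=0xf0 x3=0x5e x4=0x5e x5=0xdd  N=0 Z=0
after  2: x0=0xf0 x1=0x9d x2=0xf0 x3=0x5e x4=0x5e x5=0xfe  N=1 Z=0
after  3: x0=0xf0 x1=0x9d x2=0xf0 x3=0x5e x4=0x5e x5=0x6e  N=0 Z=0
after  4: x0=0xf0 x1=0x9d x2=0xf0 x3=0x5e x4=0xf3 x5=0x6e  N=1 Z=0
after  5: x0=0xf0 x1=0x03 x2=0xf0 x3=0x5e x4=0xf3 x5=0x6e  N=0 Z=0
after  6: x0=0xf0 x1=0x03 x2=0xf0 x3=0x5e x4=0x62 x5=0x6e  N=0 Z=0
-- IRQ taken; context saved, return-PC = 7 --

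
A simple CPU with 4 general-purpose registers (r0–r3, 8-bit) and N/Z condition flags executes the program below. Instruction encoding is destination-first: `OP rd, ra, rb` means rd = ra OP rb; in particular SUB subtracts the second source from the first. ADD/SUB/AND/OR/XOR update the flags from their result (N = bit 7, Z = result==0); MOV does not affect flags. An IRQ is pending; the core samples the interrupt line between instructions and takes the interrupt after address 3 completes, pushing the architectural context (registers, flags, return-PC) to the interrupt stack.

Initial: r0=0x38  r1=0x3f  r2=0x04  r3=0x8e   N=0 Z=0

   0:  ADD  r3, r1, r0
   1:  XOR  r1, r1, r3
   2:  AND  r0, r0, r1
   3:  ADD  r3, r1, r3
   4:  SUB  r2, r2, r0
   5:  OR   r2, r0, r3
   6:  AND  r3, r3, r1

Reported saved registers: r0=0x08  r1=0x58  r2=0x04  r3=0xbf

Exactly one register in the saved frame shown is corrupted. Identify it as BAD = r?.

BAD = r1

after  0: r0=0x38 r1=0x3f r2=0x04 r3=0x77  N=0 Z=0
after  1: r0=0x38 r1=0x48 r2=0x04 r3=0x77  N=0 Z=0
after  2: r0=0x08 r1=0x48 r2=0x04 r3=0x77  N=0 Z=0
after  3: r0=0x08 r1=0x48 r2=0x04 r3=0xbf  N=1 Z=0
-- IRQ taken; context saved, return-PC = 4 --
mismatch: r1: reported 0x58 vs actual 0x48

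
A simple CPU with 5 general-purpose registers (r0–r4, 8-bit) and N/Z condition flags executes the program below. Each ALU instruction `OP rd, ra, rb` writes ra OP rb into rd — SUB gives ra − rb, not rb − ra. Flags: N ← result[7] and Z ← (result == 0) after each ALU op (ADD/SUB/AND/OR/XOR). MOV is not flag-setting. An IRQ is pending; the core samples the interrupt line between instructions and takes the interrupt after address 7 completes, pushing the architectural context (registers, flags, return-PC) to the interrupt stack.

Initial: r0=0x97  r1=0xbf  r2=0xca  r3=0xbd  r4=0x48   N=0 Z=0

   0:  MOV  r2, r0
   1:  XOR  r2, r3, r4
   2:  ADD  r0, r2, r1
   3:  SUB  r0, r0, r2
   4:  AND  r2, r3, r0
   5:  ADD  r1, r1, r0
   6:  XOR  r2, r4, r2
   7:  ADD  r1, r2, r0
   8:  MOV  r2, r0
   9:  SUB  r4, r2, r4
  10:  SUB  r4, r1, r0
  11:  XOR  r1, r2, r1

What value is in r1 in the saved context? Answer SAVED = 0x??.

SAVED = 0xb4

after  0: r0=0x97 r1=0xbf r2=0x97 r3=0xbd r4=0x48  N=0 Z=0
after  1: r0=0x97 r1=0xbf r2=0xf5 r3=0xbd r4=0x48  N=1 Z=0
after  2: r0=0xb4 r1=0xbf r2=0xf5 r3=0xbd r4=0x48  N=1 Z=0
after  3: r0=0xbf r1=0xbf r2=0xf5 r3=0xbd r4=0x48  N=1 Z=0
after  4: r0=0xbf r1=0xbf r2=0xbd r3=0xbd r4=0x48  N=1 Z=0
after  5: r0=0xbf r1=0x7e r2=0xbd r3=0xbd r4=0x48  N=0 Z=0
after  6: r0=0xbf r1=0x7e r2=0xf5 r3=0xbd r4=0x48  N=1 Z=0
after  7: r0=0xbf r1=0xb4 r2=0xf5 r3=0xbd r4=0x48  N=1 Z=0
-- IRQ taken; context saved, return-PC = 8 --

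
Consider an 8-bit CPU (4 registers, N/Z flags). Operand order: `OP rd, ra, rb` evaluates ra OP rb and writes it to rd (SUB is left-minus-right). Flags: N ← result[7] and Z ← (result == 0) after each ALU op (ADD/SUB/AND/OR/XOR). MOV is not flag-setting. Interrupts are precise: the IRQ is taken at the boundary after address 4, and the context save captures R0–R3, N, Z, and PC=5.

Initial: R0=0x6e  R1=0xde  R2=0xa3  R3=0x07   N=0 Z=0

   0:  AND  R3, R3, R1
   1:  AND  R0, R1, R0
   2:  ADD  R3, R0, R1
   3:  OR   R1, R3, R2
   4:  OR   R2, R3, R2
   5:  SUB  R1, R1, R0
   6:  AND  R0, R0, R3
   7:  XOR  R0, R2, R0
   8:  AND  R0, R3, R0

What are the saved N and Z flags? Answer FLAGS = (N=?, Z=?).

FLAGS = (N=1, Z=0)

after  0: R0=0x6e R1=0xde R2=0xa3 R3=0x06  N=0 Z=0
after  1: R0=0x4e R1=0xde R2=0xa3 R3=0x06  N=0 Z=0
after  2: R0=0x4e R1=0xde R2=0xa3 R3=0x2c  N=0 Z=0
after  3: R0=0x4e R1=0xaf R2=0xa3 R3=0x2c  N=1 Z=0
after  4: R0=0x4e R1=0xaf R2=0xaf R3=0x2c  N=1 Z=0
-- IRQ taken; context saved, return-PC = 5 --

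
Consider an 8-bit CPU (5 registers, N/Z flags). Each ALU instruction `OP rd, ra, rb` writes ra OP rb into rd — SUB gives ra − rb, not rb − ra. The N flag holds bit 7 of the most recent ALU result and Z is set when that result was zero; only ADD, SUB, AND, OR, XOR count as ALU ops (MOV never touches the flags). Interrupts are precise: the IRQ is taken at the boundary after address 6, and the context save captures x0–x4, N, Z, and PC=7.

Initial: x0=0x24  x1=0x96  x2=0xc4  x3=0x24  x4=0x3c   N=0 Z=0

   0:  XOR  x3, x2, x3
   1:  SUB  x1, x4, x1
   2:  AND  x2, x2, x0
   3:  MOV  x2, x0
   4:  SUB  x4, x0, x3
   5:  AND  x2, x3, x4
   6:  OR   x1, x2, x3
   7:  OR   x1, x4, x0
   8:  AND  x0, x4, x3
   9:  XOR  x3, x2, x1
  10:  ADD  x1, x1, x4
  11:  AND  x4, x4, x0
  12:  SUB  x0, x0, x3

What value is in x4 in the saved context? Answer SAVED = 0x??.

SAVED = 0x44

after  0: x0=0x24 x1=0x96 x2=0xc4 x3=0xe0 x4=0x3c  N=1 Z=0
after  1: x0=0x24 x1=0xa6 x2=0xc4 x3=0xe0 x4=0x3c  N=1 Z=0
after  2: x0=0x24 x1=0xa6 x2=0x04 x3=0xe0 x4=0x3c  N=0 Z=0
after  3: x0=0x24 x1=0xa6 x2=0x24 x3=0xe0 x4=0x3c  N=0 Z=0
after  4: x0=0x24 x1=0xa6 x2=0x24 x3=0xe0 x4=0x44  N=0 Z=0
after  5: x0=0x24 x1=0xa6 x2=0x40 x3=0xe0 x4=0x44  N=0 Z=0
after  6: x0=0x24 x1=0xe0 x2=0x40 x3=0xe0 x4=0x44  N=1 Z=0
-- IRQ taken; context saved, return-PC = 7 --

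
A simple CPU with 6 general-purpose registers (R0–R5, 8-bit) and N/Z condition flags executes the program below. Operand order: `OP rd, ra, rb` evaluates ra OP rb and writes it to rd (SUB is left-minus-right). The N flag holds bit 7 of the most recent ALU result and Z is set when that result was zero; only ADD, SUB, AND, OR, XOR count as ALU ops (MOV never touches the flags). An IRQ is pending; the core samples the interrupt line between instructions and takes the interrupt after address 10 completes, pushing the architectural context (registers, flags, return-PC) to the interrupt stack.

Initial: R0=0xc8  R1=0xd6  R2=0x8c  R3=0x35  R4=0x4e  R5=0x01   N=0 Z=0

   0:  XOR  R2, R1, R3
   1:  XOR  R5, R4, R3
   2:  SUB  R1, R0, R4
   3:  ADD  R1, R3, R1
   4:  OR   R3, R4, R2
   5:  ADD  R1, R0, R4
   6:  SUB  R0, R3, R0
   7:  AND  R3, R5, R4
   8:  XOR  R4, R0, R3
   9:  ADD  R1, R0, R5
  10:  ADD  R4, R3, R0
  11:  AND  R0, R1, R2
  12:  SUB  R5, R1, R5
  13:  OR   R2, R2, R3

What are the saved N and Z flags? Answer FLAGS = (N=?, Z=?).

after  0: R0=0xc8 R1=0xd6 R2=0xe3 R3=0x35 R4=0x4e R5=0x01  N=1 Z=0
after  1: R0=0xc8 R1=0xd6 R2=0xe3 R3=0x35 R4=0x4e R5=0x7b  N=0 Z=0
after  2: R0=0xc8 R1=0x7a R2=0xe3 R3=0x35 R4=0x4e R5=0x7b  N=0 Z=0
after  3: R0=0xc8 R1=0xaf R2=0xe3 R3=0x35 R4=0x4e R5=0x7b  N=1 Z=0
after  4: R0=0xc8 R1=0xaf R2=0xe3 R3=0xef R4=0x4e R5=0x7b  N=1 Z=0
after  5: R0=0xc8 R1=0x16 R2=0xe3 R3=0xef R4=0x4e R5=0x7b  N=0 Z=0
after  6: R0=0x27 R1=0x16 R2=0xe3 R3=0xef R4=0x4e R5=0x7b  N=0 Z=0
after  7: R0=0x27 R1=0x16 R2=0xe3 R3=0x4a R4=0x4e R5=0x7b  N=0 Z=0
after  8: R0=0x27 R1=0x16 R2=0xe3 R3=0x4a R4=0x6d R5=0x7b  N=0 Z=0
after  9: R0=0x27 R1=0xa2 R2=0xe3 R3=0x4a R4=0x6d R5=0x7b  N=1 Z=0
after 10: R0=0x27 R1=0xa2 R2=0xe3 R3=0x4a R4=0x71 R5=0x7b  N=0 Z=0
-- IRQ taken; context saved, return-PC = 11 --

FLAGS = (N=0, Z=0)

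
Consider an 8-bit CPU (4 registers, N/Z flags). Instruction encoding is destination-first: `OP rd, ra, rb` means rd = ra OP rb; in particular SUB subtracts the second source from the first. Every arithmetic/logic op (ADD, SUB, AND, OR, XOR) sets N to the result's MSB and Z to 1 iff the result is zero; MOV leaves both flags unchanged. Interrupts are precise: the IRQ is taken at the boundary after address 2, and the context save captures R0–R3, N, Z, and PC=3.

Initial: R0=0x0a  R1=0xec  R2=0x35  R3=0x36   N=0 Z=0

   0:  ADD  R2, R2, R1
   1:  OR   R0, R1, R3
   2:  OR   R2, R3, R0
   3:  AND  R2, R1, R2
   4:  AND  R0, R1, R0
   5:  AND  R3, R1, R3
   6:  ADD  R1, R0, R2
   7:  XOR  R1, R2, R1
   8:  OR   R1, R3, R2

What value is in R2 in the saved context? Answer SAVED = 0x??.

SAVED = 0xfe

after  0: R0=0x0a R1=0xec R2=0x21 R3=0x36  N=0 Z=0
after  1: R0=0xfe R1=0xec R2=0x21 R3=0x36  N=1 Z=0
after  2: R0=0xfe R1=0xec R2=0xfe R3=0x36  N=1 Z=0
-- IRQ taken; context saved, return-PC = 3 --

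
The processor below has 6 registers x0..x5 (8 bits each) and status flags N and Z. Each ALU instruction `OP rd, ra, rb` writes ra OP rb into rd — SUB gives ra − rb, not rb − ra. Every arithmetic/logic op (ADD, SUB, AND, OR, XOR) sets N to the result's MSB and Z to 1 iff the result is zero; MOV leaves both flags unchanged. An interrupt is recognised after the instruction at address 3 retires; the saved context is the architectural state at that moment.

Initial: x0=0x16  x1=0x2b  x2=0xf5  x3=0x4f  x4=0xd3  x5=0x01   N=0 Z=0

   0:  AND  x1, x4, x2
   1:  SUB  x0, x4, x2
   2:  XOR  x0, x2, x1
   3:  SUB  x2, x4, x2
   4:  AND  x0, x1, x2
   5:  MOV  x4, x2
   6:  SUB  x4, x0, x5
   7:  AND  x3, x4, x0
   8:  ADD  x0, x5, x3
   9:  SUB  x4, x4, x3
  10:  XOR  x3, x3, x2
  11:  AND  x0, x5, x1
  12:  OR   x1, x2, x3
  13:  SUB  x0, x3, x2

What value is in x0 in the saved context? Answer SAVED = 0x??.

after  0: x0=0x16 x1=0xd1 x2=0xf5 x3=0x4f x4=0xd3 x5=0x01  N=1 Z=0
after  1: x0=0xde x1=0xd1 x2=0xf5 x3=0x4f x4=0xd3 x5=0x01  N=1 Z=0
after  2: x0=0x24 x1=0xd1 x2=0xf5 x3=0x4f x4=0xd3 x5=0x01  N=0 Z=0
after  3: x0=0x24 x1=0xd1 x2=0xde x3=0x4f x4=0xd3 x5=0x01  N=1 Z=0
-- IRQ taken; context saved, return-PC = 4 --

SAVED = 0x24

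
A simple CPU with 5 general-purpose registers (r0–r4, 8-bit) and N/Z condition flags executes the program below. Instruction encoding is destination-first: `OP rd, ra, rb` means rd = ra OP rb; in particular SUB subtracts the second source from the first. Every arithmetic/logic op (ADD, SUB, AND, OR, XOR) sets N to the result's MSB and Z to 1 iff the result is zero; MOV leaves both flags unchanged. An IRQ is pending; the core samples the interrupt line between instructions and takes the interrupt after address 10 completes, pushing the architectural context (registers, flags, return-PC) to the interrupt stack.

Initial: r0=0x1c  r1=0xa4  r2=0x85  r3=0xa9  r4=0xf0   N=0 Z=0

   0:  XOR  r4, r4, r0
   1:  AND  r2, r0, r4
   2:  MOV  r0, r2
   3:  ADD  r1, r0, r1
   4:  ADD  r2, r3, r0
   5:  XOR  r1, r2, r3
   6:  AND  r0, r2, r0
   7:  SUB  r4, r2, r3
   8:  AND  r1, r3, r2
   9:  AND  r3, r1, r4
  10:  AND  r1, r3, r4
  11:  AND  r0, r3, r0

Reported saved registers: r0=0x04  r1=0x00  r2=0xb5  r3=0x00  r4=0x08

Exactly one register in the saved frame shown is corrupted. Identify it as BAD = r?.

after  0: r0=0x1c r1=0xa4 r2=0x85 r3=0xa9 r4=0xec  N=1 Z=0
after  1: r0=0x1c r1=0xa4 r2=0x0c r3=0xa9 r4=0xec  N=0 Z=0
after  2: r0=0x0c r1=0xa4 r2=0x0c r3=0xa9 r4=0xec  N=0 Z=0
after  3: r0=0x0c r1=0xb0 r2=0x0c r3=0xa9 r4=0xec  N=1 Z=0
after  4: r0=0x0c r1=0xb0 r2=0xb5 r3=0xa9 r4=0xec  N=1 Z=0
after  5: r0=0x0c r1=0x1c r2=0xb5 r3=0xa9 r4=0xec  N=0 Z=0
after  6: r0=0x04 r1=0x1c r2=0xb5 r3=0xa9 r4=0xec  N=0 Z=0
after  7: r0=0x04 r1=0x1c r2=0xb5 r3=0xa9 r4=0x0c  N=0 Z=0
after  8: r0=0x04 r1=0xa1 r2=0xb5 r3=0xa9 r4=0x0c  N=1 Z=0
after  9: r0=0x04 r1=0xa1 r2=0xb5 r3=0x00 r4=0x0c  N=0 Z=1
after 10: r0=0x04 r1=0x00 r2=0xb5 r3=0x00 r4=0x0c  N=0 Z=1
-- IRQ taken; context saved, return-PC = 11 --
mismatch: r4: reported 0x08 vs actual 0x0c

BAD = r4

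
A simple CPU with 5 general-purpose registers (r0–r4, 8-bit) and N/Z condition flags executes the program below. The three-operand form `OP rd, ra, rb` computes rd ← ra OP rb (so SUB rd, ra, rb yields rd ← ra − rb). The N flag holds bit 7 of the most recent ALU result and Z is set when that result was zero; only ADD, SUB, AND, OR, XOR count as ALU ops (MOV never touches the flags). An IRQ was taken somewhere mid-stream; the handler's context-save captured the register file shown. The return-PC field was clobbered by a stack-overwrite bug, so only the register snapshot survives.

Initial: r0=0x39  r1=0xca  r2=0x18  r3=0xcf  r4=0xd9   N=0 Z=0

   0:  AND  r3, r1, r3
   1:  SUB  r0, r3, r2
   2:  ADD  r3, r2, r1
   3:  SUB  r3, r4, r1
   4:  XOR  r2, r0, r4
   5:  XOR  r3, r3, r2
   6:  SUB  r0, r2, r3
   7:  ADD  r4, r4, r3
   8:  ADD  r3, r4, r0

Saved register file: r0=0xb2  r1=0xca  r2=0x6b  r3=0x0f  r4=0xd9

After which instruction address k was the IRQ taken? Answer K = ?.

after  0: r0=0x39 r1=0xca r2=0x18 r3=0xca r4=0xd9  N=1 Z=0
after  1: r0=0xb2 r1=0xca r2=0x18 r3=0xca r4=0xd9  N=1 Z=0
after  2: r0=0xb2 r1=0xca r2=0x18 r3=0xe2 r4=0xd9  N=1 Z=0
after  3: r0=0xb2 r1=0xca r2=0x18 r3=0x0f r4=0xd9  N=0 Z=0
after  4: r0=0xb2 r1=0xca r2=0x6b r3=0x0f r4=0xd9  N=0 Z=0
-- IRQ taken; context saved, return-PC = 5 --

K = 4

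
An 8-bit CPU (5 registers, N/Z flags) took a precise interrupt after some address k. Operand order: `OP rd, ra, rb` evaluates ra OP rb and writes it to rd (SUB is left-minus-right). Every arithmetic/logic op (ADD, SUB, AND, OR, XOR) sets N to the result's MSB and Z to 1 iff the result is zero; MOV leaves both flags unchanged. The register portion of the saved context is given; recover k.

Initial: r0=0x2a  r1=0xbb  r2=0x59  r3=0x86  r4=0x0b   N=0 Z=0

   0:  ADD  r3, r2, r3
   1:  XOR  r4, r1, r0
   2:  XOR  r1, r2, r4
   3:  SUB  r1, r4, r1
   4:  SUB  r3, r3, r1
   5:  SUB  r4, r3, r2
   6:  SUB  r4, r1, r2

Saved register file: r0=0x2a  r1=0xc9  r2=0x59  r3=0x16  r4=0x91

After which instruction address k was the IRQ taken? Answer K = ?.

K = 4

after  0: r0=0x2a r1=0xbb r2=0x59 r3=0xdf r4=0x0b  N=1 Z=0
after  1: r0=0x2a r1=0xbb r2=0x59 r3=0xdf r4=0x91  N=1 Z=0
after  2: r0=0x2a r1=0xc8 r2=0x59 r3=0xdf r4=0x91  N=1 Z=0
after  3: r0=0x2a r1=0xc9 r2=0x59 r3=0xdf r4=0x91  N=1 Z=0
after  4: r0=0x2a r1=0xc9 r2=0x59 r3=0x16 r4=0x91  N=0 Z=0
-- IRQ taken; context saved, return-PC = 5 --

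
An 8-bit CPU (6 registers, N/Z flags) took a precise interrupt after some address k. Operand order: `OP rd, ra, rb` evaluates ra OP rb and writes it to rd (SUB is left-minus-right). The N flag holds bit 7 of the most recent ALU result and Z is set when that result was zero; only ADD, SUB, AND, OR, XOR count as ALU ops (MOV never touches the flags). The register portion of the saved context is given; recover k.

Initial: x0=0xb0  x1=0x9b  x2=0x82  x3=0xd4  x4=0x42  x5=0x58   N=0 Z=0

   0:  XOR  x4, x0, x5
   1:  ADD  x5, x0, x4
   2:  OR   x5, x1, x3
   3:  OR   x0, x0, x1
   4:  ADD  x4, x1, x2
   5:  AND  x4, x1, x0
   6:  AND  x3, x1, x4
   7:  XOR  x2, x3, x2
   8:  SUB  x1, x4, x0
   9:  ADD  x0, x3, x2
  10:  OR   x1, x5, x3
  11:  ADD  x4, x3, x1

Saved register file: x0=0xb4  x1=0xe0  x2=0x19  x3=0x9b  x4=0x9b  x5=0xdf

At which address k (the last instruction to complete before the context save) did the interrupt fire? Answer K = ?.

K = 9

after  0: x0=0xb0 x1=0x9b x2=0x82 x3=0xd4 x4=0xe8 x5=0x58  N=1 Z=0
after  1: x0=0xb0 x1=0x9b x2=0x82 x3=0xd4 x4=0xe8 x5=0x98  N=1 Z=0
after  2: x0=0xb0 x1=0x9b x2=0x82 x3=0xd4 x4=0xe8 x5=0xdf  N=1 Z=0
after  3: x0=0xbb x1=0x9b x2=0x82 x3=0xd4 x4=0xe8 x5=0xdf  N=1 Z=0
after  4: x0=0xbb x1=0x9b x2=0x82 x3=0xd4 x4=0x1d x5=0xdf  N=0 Z=0
after  5: x0=0xbb x1=0x9b x2=0x82 x3=0xd4 x4=0x9b x5=0xdf  N=1 Z=0
after  6: x0=0xbb x1=0x9b x2=0x82 x3=0x9b x4=0x9b x5=0xdf  N=1 Z=0
after  7: x0=0xbb x1=0x9b x2=0x19 x3=0x9b x4=0x9b x5=0xdf  N=0 Z=0
after  8: x0=0xbb x1=0xe0 x2=0x19 x3=0x9b x4=0x9b x5=0xdf  N=1 Z=0
after  9: x0=0xb4 x1=0xe0 x2=0x19 x3=0x9b x4=0x9b x5=0xdf  N=1 Z=0
-- IRQ taken; context saved, return-PC = 10 --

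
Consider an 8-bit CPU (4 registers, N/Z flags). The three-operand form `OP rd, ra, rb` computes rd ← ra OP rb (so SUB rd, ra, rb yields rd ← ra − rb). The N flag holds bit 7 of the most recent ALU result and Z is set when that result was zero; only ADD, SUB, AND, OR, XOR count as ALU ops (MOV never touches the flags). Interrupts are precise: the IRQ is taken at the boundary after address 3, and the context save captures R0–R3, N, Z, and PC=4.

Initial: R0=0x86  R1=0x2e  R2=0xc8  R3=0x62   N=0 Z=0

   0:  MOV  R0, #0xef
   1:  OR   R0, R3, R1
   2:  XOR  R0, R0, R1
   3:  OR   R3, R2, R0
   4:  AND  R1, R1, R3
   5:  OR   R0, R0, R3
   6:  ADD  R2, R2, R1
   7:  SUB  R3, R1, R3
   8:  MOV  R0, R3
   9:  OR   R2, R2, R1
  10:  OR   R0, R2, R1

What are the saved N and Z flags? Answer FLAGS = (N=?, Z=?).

FLAGS = (N=1, Z=0)

after  0: R0=0xef R1=0x2e R2=0xc8 R3=0x62  N=0 Z=0
after  1: R0=0x6e R1=0x2e R2=0xc8 R3=0x62  N=0 Z=0
after  2: R0=0x40 R1=0x2e R2=0xc8 R3=0x62  N=0 Z=0
after  3: R0=0x40 R1=0x2e R2=0xc8 R3=0xc8  N=1 Z=0
-- IRQ taken; context saved, return-PC = 4 --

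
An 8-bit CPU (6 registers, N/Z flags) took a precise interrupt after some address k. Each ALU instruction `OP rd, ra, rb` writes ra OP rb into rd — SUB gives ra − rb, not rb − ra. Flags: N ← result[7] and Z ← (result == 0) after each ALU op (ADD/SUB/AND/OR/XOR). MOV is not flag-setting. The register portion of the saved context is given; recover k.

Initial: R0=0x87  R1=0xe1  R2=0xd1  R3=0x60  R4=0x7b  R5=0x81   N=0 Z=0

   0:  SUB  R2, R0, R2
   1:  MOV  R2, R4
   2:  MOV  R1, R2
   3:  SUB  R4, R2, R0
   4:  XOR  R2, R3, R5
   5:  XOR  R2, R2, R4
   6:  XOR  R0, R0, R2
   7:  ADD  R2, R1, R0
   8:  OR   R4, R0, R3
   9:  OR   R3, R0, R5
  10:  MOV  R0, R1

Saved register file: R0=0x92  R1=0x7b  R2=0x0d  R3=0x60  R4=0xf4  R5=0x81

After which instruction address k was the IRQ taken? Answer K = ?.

after  0: R0=0x87 R1=0xe1 R2=0xb6 R3=0x60 R4=0x7b R5=0x81  N=1 Z=0
after  1: R0=0x87 R1=0xe1 R2=0x7b R3=0x60 R4=0x7b R5=0x81  N=1 Z=0
after  2: R0=0x87 R1=0x7b R2=0x7b R3=0x60 R4=0x7b R5=0x81  N=1 Z=0
after  3: R0=0x87 R1=0x7b R2=0x7b R3=0x60 R4=0xf4 R5=0x81  N=1 Z=0
after  4: R0=0x87 R1=0x7b R2=0xe1 R3=0x60 R4=0xf4 R5=0x81  N=1 Z=0
after  5: R0=0x87 R1=0x7b R2=0x15 R3=0x60 R4=0xf4 R5=0x81  N=0 Z=0
after  6: R0=0x92 R1=0x7b R2=0x15 R3=0x60 R4=0xf4 R5=0x81  N=1 Z=0
after  7: R0=0x92 R1=0x7b R2=0x0d R3=0x60 R4=0xf4 R5=0x81  N=0 Z=0
-- IRQ taken; context saved, return-PC = 8 --

K = 7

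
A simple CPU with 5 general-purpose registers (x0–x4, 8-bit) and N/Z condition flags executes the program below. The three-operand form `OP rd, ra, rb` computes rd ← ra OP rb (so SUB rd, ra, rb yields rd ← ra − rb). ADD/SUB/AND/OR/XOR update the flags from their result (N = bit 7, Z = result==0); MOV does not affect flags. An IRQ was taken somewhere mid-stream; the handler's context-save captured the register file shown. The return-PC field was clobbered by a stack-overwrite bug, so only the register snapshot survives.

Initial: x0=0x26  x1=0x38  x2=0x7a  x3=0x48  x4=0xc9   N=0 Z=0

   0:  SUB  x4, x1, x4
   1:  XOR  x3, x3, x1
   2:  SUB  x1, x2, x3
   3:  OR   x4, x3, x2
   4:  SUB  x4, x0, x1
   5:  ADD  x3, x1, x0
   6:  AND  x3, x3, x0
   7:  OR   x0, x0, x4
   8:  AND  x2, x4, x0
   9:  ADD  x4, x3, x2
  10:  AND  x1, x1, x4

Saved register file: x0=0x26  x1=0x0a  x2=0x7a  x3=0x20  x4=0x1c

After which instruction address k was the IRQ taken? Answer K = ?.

after  0: x0=0x26 x1=0x38 x2=0x7a x3=0x48 x4=0x6f  N=0 Z=0
after  1: x0=0x26 x1=0x38 x2=0x7a x3=0x70 x4=0x6f  N=0 Z=0
after  2: x0=0x26 x1=0x0a x2=0x7a x3=0x70 x4=0x6f  N=0 Z=0
after  3: x0=0x26 x1=0x0a x2=0x7a x3=0x70 x4=0x7a  N=0 Z=0
after  4: x0=0x26 x1=0x0a x2=0x7a x3=0x70 x4=0x1c  N=0 Z=0
after  5: x0=0x26 x1=0x0a x2=0x7a x3=0x30 x4=0x1c  N=0 Z=0
after  6: x0=0x26 x1=0x0a x2=0x7a x3=0x20 x4=0x1c  N=0 Z=0
-- IRQ taken; context saved, return-PC = 7 --

K = 6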